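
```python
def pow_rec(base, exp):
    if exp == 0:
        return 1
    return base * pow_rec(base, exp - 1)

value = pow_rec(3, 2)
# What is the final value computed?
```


pow_rec(3, 2)
= 3 * pow_rec(3, 1)
= 3 * 3 * pow_rec(3, 0)
= 3 * 3 * 1
= 9


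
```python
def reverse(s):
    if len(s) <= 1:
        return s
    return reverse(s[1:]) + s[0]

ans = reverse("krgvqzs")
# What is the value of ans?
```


reverse("krgvqzs")
= reverse("rgvqzs") + "k"
= reverse("gvqzs") + "r" + "k"
= reverse("vqzs") + "g" + "r" + "k"
= reverse("qzs") + "v" + "g" + "r" + "k"
= reverse("zs") + "q" + "v" + "g" + "r" + "k"
= reverse("s") + "z" + "q" + "v" + "g" + "r" + "k"
= "s" + "z" + "q" + "v" + "g" + "r" + "k"
= "szqvgrk"


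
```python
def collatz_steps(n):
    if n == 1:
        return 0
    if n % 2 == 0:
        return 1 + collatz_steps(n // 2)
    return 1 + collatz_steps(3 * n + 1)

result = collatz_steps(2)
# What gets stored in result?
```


collatz_steps(2)
2 is even -> collatz_steps(1)
Reached 1 after 1 steps
= 1


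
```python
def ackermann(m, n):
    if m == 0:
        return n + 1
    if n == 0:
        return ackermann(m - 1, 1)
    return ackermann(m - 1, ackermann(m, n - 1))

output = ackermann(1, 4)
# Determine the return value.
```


ackermann(1, 4)
= ackermann(0, ackermann(1, 3))
First compute ackermann(1, 3) = 5
= ackermann(0, 5)
= 6


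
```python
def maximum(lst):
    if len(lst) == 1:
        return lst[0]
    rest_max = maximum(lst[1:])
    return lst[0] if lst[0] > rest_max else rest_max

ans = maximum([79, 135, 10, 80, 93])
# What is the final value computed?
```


maximum([79, 135, 10, 80, 93])
= compare 79 with maximum([135, 10, 80, 93])
= compare 135 with maximum([10, 80, 93])
= compare 10 with maximum([80, 93])
= compare 80 with maximum([93])
Base: maximum([93]) = 93
compare 80 with 93: max = 93
compare 10 with 93: max = 93
compare 135 with 93: max = 135
compare 79 with 135: max = 135
= 135


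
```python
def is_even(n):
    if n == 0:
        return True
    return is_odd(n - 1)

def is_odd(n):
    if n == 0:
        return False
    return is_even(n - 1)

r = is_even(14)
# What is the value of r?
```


is_even(14)
= is_odd(13)
= is_even(12)
= is_odd(11)
= is_even(10)
= is_odd(9)
= is_even(8)
= is_odd(7)
= is_even(6)
= is_odd(5)
= is_even(4)
= is_odd(3)
= is_even(2)
= is_odd(1)
= is_even(0)
n == 0: return True
= True


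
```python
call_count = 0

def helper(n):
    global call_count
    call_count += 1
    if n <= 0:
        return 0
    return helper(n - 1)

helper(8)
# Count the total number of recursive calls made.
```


helper(8) calls helper(7) calls ... calls helper(0)
Total calls: 8 + 1 (for base case) = 9


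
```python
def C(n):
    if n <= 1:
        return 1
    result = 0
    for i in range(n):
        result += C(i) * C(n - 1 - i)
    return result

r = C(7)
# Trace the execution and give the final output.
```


C(7)
= sum of C(i) * C(7-1-i) for i in 0..6
First compute sub-values bottom-up:
  C(0) = 1, C(1) = 1
  C(2) = 1*1 + 1*1 = 2
  C(3) = 1*2 + 1*1 + 2*1 = 5
  C(4) = 1*5 + 1*2 + 2*1 + 5*1 = 14
  C(5) = 1*14 + 1*5 + 2*2 + 5*1 + 14*1 = 42
  C(6) = 1*42 + 1*14 + 2*5 + 5*2 + 14*1 + 42*1 = 132
Now C(7):
  C(0)*C(6) = 1*132 = 132
  C(1)*C(5) = 1*42 = 42
  C(2)*C(4) = 2*14 = 28
  C(3)*C(3) = 5*5 = 25
  C(4)*C(2) = 14*2 = 28
  C(5)*C(1) = 42*1 = 42
  C(6)*C(0) = 132*1 = 132
= 132 + 42 + 28 + 25 + 28 + 42 + 132
= 429


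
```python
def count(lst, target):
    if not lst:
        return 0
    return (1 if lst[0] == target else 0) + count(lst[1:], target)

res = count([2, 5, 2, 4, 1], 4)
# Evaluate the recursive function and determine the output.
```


count([2, 5, 2, 4, 1], 4)
lst[0]=2 != 4: 0 + count([5, 2, 4, 1], 4)
lst[0]=5 != 4: 0 + count([2, 4, 1], 4)
lst[0]=2 != 4: 0 + count([4, 1], 4)
lst[0]=4 == 4: 1 + count([1], 4)
lst[0]=1 != 4: 0 + count([], 4)
= 1


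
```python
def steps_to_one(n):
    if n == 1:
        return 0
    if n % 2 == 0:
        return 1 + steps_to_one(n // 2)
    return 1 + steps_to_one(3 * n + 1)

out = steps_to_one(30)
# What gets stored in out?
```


steps_to_one(30)
30 is even -> steps_to_one(15)
15 is odd -> 3*15+1 = 46 -> steps_to_one(46)
46 is even -> steps_to_one(23)
23 is odd -> 3*23+1 = 70 -> steps_to_one(70)
70 is even -> steps_to_one(35)
35 is odd -> 3*35+1 = 106 -> steps_to_one(106)
106 is even -> steps_to_one(53)
53 is odd -> 3*53+1 = 160 -> steps_to_one(160)
160 is even -> steps_to_one(80)
80 is even -> steps_to_one(40)
40 is even -> steps_to_one(20)
20 is even -> steps_to_one(10)
10 is even -> steps_to_one(5)
5 is odd -> 3*5+1 = 16 -> steps_to_one(16)
16 is even -> steps_to_one(8)
8 is even -> steps_to_one(4)
4 is even -> steps_to_one(2)
2 is even -> steps_to_one(1)
Reached 1 after 18 steps
= 18


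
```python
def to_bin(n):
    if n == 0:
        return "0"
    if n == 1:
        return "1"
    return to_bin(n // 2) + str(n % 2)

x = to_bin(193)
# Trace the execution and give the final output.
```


to_bin(193)
= to_bin(96) + "1"
= to_bin(48) + "0" + "1"
= to_bin(24) + "0" + "0" + "1"
= to_bin(12) + "0" + "0" + "0" + "1"
= to_bin(6) + "0" + "0" + "0" + "0" + "1"
= to_bin(3) + "0" + "0" + "0" + "0" + "0" + "1"
= to_bin(1) + "1" + "0" + "0" + "0" + "0" + "0" + "1"
= "1" + "1" + "0" + "0" + "0" + "0" + "0" + "1"
= "11000001"


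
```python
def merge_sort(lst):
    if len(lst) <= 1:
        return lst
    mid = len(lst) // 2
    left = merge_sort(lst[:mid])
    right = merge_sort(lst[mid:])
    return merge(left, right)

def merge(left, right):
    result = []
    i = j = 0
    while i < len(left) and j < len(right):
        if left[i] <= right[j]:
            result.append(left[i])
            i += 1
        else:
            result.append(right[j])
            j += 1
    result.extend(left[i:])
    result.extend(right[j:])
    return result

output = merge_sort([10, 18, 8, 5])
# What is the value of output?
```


merge_sort([10, 18, 8, 5])
Split into [10, 18] and [8, 5]
Left sorted: [10, 18]
Right sorted: [5, 8]
Merge [10, 18] and [5, 8]
= [5, 8, 10, 18]


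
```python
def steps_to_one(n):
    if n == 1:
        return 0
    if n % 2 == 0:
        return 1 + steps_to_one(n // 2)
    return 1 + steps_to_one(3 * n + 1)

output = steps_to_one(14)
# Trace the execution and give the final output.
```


steps_to_one(14)
14 is even -> steps_to_one(7)
7 is odd -> 3*7+1 = 22 -> steps_to_one(22)
22 is even -> steps_to_one(11)
11 is odd -> 3*11+1 = 34 -> steps_to_one(34)
34 is even -> steps_to_one(17)
17 is odd -> 3*17+1 = 52 -> steps_to_one(52)
52 is even -> steps_to_one(26)
26 is even -> steps_to_one(13)
13 is odd -> 3*13+1 = 40 -> steps_to_one(40)
40 is even -> steps_to_one(20)
20 is even -> steps_to_one(10)
10 is even -> steps_to_one(5)
5 is odd -> 3*5+1 = 16 -> steps_to_one(16)
16 is even -> steps_to_one(8)
8 is even -> steps_to_one(4)
4 is even -> steps_to_one(2)
2 is even -> steps_to_one(1)
Reached 1 after 17 steps
= 17


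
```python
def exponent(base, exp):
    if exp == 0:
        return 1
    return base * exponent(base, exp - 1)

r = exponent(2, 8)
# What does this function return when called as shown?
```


exponent(2, 8)
= 2 * exponent(2, 7)
= 2 * 2 * exponent(2, 6)
= 2 * 2 * 2 * exponent(2, 5)
= 2 * 2 * 2 * 2 * exponent(2, 4)
= 2 * 2 * 2 * 2 * 2 * exponent(2, 3)
= 2 * 2 * 2 * 2 * 2 * 2 * exponent(2, 2)
= 2 * 2 * 2 * 2 * 2 * 2 * 2 * exponent(2, 1)
= 2 * 2 * 2 * 2 * 2 * 2 * 2 * 2 * exponent(2, 0)
= 2 * 2 * 2 * 2 * 2 * 2 * 2 * 2 * 1
= 256


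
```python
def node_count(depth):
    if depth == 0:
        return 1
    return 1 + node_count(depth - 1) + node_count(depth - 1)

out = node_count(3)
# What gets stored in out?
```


node_count(3)
= 1 + node_count(2) + node_count(2)
= 1 + 2 * node_count(2)
node_count(k) = 2^(k+1) - 1
node_count(0) = 1
node_count(1) = 3
node_count(2) = 7
node_count(3) = 15
node_count(3) = 2^4 - 1 = 15


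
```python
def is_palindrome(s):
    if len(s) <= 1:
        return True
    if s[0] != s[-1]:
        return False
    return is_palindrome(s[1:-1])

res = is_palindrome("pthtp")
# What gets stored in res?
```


is_palindrome("pthtp")
"pthtp": s[0]='p' == s[-1]='p' -> is_palindrome("tht")
"tht": s[0]='t' == s[-1]='t' -> is_palindrome("h")
"h": len <= 1 -> True
= True


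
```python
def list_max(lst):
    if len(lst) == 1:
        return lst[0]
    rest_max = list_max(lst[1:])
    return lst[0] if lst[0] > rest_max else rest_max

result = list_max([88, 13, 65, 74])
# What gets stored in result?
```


list_max([88, 13, 65, 74])
= compare 88 with list_max([13, 65, 74])
= compare 13 with list_max([65, 74])
= compare 65 with list_max([74])
Base: list_max([74]) = 74
compare 65 with 74: max = 74
compare 13 with 74: max = 74
compare 88 with 74: max = 88
= 88


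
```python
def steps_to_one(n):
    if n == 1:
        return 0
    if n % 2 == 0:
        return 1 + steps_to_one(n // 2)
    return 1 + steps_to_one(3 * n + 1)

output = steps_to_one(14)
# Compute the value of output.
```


steps_to_one(14)
14 is even -> steps_to_one(7)
7 is odd -> 3*7+1 = 22 -> steps_to_one(22)
22 is even -> steps_to_one(11)
11 is odd -> 3*11+1 = 34 -> steps_to_one(34)
34 is even -> steps_to_one(17)
17 is odd -> 3*17+1 = 52 -> steps_to_one(52)
52 is even -> steps_to_one(26)
26 is even -> steps_to_one(13)
13 is odd -> 3*13+1 = 40 -> steps_to_one(40)
40 is even -> steps_to_one(20)
20 is even -> steps_to_one(10)
10 is even -> steps_to_one(5)
5 is odd -> 3*5+1 = 16 -> steps_to_one(16)
16 is even -> steps_to_one(8)
8 is even -> steps_to_one(4)
4 is even -> steps_to_one(2)
2 is even -> steps_to_one(1)
Reached 1 after 17 steps
= 17


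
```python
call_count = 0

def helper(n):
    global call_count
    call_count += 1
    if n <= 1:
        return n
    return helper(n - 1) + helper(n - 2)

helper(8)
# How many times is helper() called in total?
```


helper(8) calls helper(7) and helper(6); each non-base call branches into two more.
Let C(k) = total number of calls made by helper(k), including the call to helper(k) itself.
Base cases: C(0) = 1, C(1) = 1
Recurrence: C(k) = 1 + C(k-1) + C(k-2)
  C(2) = 1 + C(1) + C(0) = 1 + 1 + 1 = 3
  C(3) = 1 + C(2) + C(1) = 1 + 3 + 1 = 5
  C(4) = 1 + C(3) + C(2) = 1 + 5 + 3 = 9
  C(5) = 1 + C(4) + C(3) = 1 + 9 + 5 = 15
  C(6) = 1 + C(5) + C(4) = 1 + 15 + 9 = 25
  C(7) = 1 + C(6) + C(5) = 1 + 25 + 15 = 41
  C(8) = 1 + C(7) + C(6) = 1 + 41 + 25 = 67
Total calls = C(8) = 67


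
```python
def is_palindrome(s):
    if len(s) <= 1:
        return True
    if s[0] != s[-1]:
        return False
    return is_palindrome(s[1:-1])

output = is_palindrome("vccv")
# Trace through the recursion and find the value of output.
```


is_palindrome("vccv")
"vccv": s[0]='v' == s[-1]='v' -> is_palindrome("cc")
"cc": s[0]='c' == s[-1]='c' -> is_palindrome("")
"": len <= 1 -> True
= True


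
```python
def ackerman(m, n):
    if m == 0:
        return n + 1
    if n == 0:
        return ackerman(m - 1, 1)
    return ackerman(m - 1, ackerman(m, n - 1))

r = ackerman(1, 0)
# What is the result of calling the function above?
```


ackerman(1, 0)
n == 0: return ackerman(0, 1)
= ackerman(0, 1) = 2
= 2


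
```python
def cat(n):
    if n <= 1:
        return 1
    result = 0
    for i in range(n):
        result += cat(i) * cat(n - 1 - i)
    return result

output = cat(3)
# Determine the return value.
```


cat(3)
= sum of cat(i) * cat(3-1-i) for i in 0..2
First compute sub-values bottom-up:
  cat(0) = 1, cat(1) = 1
  cat(2) = 1*1 + 1*1 = 2
Now cat(3):
  cat(0)*cat(2) = 1*2 = 2
  cat(1)*cat(1) = 1*1 = 1
  cat(2)*cat(0) = 2*1 = 2
= 2 + 1 + 2
= 5


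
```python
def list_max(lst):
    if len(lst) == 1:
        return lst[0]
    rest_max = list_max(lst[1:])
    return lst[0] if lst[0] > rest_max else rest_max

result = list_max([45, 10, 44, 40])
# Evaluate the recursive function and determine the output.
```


list_max([45, 10, 44, 40])
= compare 45 with list_max([10, 44, 40])
= compare 10 with list_max([44, 40])
= compare 44 with list_max([40])
Base: list_max([40]) = 40
compare 44 with 40: max = 44
compare 10 with 44: max = 44
compare 45 with 44: max = 45
= 45


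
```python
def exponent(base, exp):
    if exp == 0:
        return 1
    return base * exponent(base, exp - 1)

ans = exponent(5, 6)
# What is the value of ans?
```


exponent(5, 6)
= 5 * exponent(5, 5)
= 5 * 5 * exponent(5, 4)
= 5 * 5 * 5 * exponent(5, 3)
= 5 * 5 * 5 * 5 * exponent(5, 2)
= 5 * 5 * 5 * 5 * 5 * exponent(5, 1)
= 5 * 5 * 5 * 5 * 5 * 5 * exponent(5, 0)
= 5 * 5 * 5 * 5 * 5 * 5 * 1
= 15625


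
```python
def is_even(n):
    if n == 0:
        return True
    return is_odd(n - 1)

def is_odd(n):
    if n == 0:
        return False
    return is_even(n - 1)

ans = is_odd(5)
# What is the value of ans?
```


is_odd(5)
= is_even(4)
= is_odd(3)
= is_even(2)
= is_odd(1)
= is_even(0)
n == 0: return True
= True


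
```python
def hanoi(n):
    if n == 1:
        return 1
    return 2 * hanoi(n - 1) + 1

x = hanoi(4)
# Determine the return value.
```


hanoi(4)
= 2 * hanoi(3) + 1
= 2 * (2 * hanoi(2) + 1) + 1
= 2 * (2 * (2 * hanoi(1) + 1) + 1) + 1
Now compute bottom-up:
hanoi(1) = 1
hanoi(2) = 2 * 1 + 1 = 3
hanoi(3) = 2 * 3 + 1 = 7
hanoi(4) = 2 * 7 + 1 = 15
= 15


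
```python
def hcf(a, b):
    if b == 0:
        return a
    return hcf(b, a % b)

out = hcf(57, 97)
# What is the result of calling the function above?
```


hcf(57, 97)
= hcf(97, 57 % 97) = hcf(97, 57)
= hcf(57, 97 % 57) = hcf(57, 40)
= hcf(40, 57 % 40) = hcf(40, 17)
= hcf(17, 40 % 17) = hcf(17, 6)
= hcf(6, 17 % 6) = hcf(6, 5)
= hcf(5, 6 % 5) = hcf(5, 1)
= hcf(1, 5 % 1) = hcf(1, 0)
b == 0, return a = 1


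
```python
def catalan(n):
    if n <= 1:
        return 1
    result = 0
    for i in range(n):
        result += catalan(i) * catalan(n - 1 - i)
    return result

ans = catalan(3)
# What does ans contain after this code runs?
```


catalan(3)
= sum of catalan(i) * catalan(3-1-i) for i in 0..2
First compute sub-values bottom-up:
  catalan(0) = 1, catalan(1) = 1
  catalan(2) = 1*1 + 1*1 = 2
Now catalan(3):
  catalan(0)*catalan(2) = 1*2 = 2
  catalan(1)*catalan(1) = 1*1 = 1
  catalan(2)*catalan(0) = 2*1 = 2
= 2 + 1 + 2
= 5


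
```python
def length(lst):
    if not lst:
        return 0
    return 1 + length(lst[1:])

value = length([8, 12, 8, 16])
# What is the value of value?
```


length([8, 12, 8, 16])
= 1 + length([12, 8, 16])
= 1 + 1 + length([8, 16])
= 1 + 1 + 1 + length([16])
= 1 + 1 + 1 + 1 + length([])
= 1 + 1 + 1 + 1 + 0
= 4


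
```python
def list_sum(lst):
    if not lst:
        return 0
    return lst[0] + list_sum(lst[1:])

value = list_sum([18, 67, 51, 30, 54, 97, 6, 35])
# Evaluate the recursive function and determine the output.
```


list_sum([18, 67, 51, 30, 54, 97, 6, 35])
= 18 + list_sum([67, 51, 30, 54, 97, 6, 35])
= 18 + 67 + list_sum([51, 30, 54, 97, 6, 35])
= 18 + 67 + 51 + list_sum([30, 54, 97, 6, 35])
= 18 + 67 + 51 + 30 + list_sum([54, 97, 6, 35])
= 18 + 67 + 51 + 30 + 54 + list_sum([97, 6, 35])
= 18 + 67 + 51 + 30 + 54 + 97 + list_sum([6, 35])
= 18 + 67 + 51 + 30 + 54 + 97 + 6 + list_sum([35])
= 18 + 67 + 51 + 30 + 54 + 97 + 6 + 35 + list_sum([])
= 18 + 67 + 51 + 30 + 54 + 97 + 6 + 35 + 0
= 358


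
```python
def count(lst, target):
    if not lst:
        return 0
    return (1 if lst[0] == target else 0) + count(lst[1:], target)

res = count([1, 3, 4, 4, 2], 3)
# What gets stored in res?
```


count([1, 3, 4, 4, 2], 3)
lst[0]=1 != 3: 0 + count([3, 4, 4, 2], 3)
lst[0]=3 == 3: 1 + count([4, 4, 2], 3)
lst[0]=4 != 3: 0 + count([4, 2], 3)
lst[0]=4 != 3: 0 + count([2], 3)
lst[0]=2 != 3: 0 + count([], 3)
= 1


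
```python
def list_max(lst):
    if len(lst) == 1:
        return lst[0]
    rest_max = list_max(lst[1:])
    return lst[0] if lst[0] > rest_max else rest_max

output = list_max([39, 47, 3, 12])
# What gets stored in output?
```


list_max([39, 47, 3, 12])
= compare 39 with list_max([47, 3, 12])
= compare 47 with list_max([3, 12])
= compare 3 with list_max([12])
Base: list_max([12]) = 12
compare 3 with 12: max = 12
compare 47 with 12: max = 47
compare 39 with 47: max = 47
= 47


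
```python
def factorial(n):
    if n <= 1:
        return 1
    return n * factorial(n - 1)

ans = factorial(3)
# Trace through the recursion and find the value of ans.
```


factorial(3)
= 3 * factorial(2)
= 3 * 2 * factorial(1)
= 3 * 2 * 1
= 6


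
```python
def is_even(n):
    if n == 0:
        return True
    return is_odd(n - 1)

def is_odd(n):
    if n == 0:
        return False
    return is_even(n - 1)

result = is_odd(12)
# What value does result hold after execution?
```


is_odd(12)
= is_even(11)
= is_odd(10)
= is_even(9)
= is_odd(8)
= is_even(7)
= is_odd(6)
= is_even(5)
= is_odd(4)
= is_even(3)
= is_odd(2)
= is_even(1)
= is_odd(0)
n == 0: return False
= False


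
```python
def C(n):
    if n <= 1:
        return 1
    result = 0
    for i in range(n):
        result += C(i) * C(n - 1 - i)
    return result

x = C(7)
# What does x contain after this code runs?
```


C(7)
= sum of C(i) * C(7-1-i) for i in 0..6
First compute sub-values bottom-up:
  C(0) = 1, C(1) = 1
  C(2) = 1*1 + 1*1 = 2
  C(3) = 1*2 + 1*1 + 2*1 = 5
  C(4) = 1*5 + 1*2 + 2*1 + 5*1 = 14
  C(5) = 1*14 + 1*5 + 2*2 + 5*1 + 14*1 = 42
  C(6) = 1*42 + 1*14 + 2*5 + 5*2 + 14*1 + 42*1 = 132
Now C(7):
  C(0)*C(6) = 1*132 = 132
  C(1)*C(5) = 1*42 = 42
  C(2)*C(4) = 2*14 = 28
  C(3)*C(3) = 5*5 = 25
  C(4)*C(2) = 14*2 = 28
  C(5)*C(1) = 42*1 = 42
  C(6)*C(0) = 132*1 = 132
= 132 + 42 + 28 + 25 + 28 + 42 + 132
= 429


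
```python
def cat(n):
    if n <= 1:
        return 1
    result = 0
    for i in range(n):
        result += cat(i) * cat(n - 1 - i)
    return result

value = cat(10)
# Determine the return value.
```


cat(10)
= sum of cat(i) * cat(10-1-i) for i in 0..9
First compute sub-values bottom-up:
  cat(0) = 1, cat(1) = 1
  cat(2) = 1*1 + 1*1 = 2
  cat(3) = 1*2 + 1*1 + 2*1 = 5
  cat(4) = 1*5 + 1*2 + 2*1 + 5*1 = 14
  cat(5) = 1*14 + 1*5 + 2*2 + 5*1 + 14*1 = 42
  cat(6) = 1*42 + 1*14 + 2*5 + 5*2 + 14*1 + 42*1 = 132
  cat(7) = 1*132 + 1*42 + 2*14 + 5*5 + 14*2 + 42*1 + 132*1 = 429
  cat(8) = 1*429 + 1*132 + 2*42 + 5*14 + 14*5 + 42*2 + 132*1 + 429*1 = 1430
  cat(9) = 1*1430 + 1*429 + 2*132 + 5*42 + 14*14 + 42*5 + 132*2 + 429*1 + 1430*1 = 4862
Now cat(10):
  cat(0)*cat(9) = 1*4862 = 4862
  cat(1)*cat(8) = 1*1430 = 1430
  cat(2)*cat(7) = 2*429 = 858
  cat(3)*cat(6) = 5*132 = 660
  cat(4)*cat(5) = 14*42 = 588
  cat(5)*cat(4) = 42*14 = 588
  cat(6)*cat(3) = 132*5 = 660
  cat(7)*cat(2) = 429*2 = 858
  cat(8)*cat(1) = 1430*1 = 1430
  cat(9)*cat(0) = 4862*1 = 4862
= 4862 + 1430 + 858 + 660 + 588 + 588 + 660 + 858 + 1430 + 4862
= 16796


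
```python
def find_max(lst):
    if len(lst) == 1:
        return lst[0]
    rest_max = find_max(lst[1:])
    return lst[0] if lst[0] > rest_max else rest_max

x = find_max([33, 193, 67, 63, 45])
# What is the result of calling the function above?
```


find_max([33, 193, 67, 63, 45])
= compare 33 with find_max([193, 67, 63, 45])
= compare 193 with find_max([67, 63, 45])
= compare 67 with find_max([63, 45])
= compare 63 with find_max([45])
Base: find_max([45]) = 45
compare 63 with 45: max = 63
compare 67 with 63: max = 67
compare 193 with 67: max = 193
compare 33 with 193: max = 193
= 193


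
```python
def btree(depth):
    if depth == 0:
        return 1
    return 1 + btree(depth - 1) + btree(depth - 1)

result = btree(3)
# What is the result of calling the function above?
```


btree(3)
= 1 + btree(2) + btree(2)
= 1 + 2 * btree(2)
btree(k) = 2^(k+1) - 1
btree(0) = 1
btree(1) = 3
btree(2) = 7
btree(3) = 15
btree(3) = 2^4 - 1 = 15


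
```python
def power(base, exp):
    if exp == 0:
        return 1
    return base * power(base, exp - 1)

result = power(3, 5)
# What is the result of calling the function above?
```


power(3, 5)
= 3 * power(3, 4)
= 3 * 3 * power(3, 3)
= 3 * 3 * 3 * power(3, 2)
= 3 * 3 * 3 * 3 * power(3, 1)
= 3 * 3 * 3 * 3 * 3 * power(3, 0)
= 3 * 3 * 3 * 3 * 3 * 1
= 243


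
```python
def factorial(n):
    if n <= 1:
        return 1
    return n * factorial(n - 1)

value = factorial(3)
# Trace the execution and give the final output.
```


factorial(3)
= 3 * factorial(2)
= 3 * 2 * factorial(1)
= 3 * 2 * 1
= 6


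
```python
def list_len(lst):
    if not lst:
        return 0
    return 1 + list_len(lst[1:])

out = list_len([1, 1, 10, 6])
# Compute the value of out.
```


list_len([1, 1, 10, 6])
= 1 + list_len([1, 10, 6])
= 1 + 1 + list_len([10, 6])
= 1 + 1 + 1 + list_len([6])
= 1 + 1 + 1 + 1 + list_len([])
= 1 + 1 + 1 + 1 + 0
= 4


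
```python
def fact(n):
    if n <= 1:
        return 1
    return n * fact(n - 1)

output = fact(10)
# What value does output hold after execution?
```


fact(10)
= 10 * fact(9)
= 10 * 9 * fact(8)
= 10 * 9 * 8 * fact(7)
= 10 * 9 * 8 * 7 * fact(6)
= 10 * 9 * 8 * 7 * 6 * fact(5)
= 10 * 9 * 8 * 7 * 6 * 5 * fact(4)
= 10 * 9 * 8 * 7 * 6 * 5 * 4 * fact(3)
= 10 * 9 * 8 * 7 * 6 * 5 * 4 * 3 * fact(2)
= 10 * 9 * 8 * 7 * 6 * 5 * 4 * 3 * 2 * fact(1)
= 10 * 9 * 8 * 7 * 6 * 5 * 4 * 3 * 2 * 1
= 3628800


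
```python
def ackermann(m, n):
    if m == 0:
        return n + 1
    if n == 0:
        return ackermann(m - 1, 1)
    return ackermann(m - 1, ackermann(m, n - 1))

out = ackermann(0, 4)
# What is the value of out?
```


ackermann(0, 4)
m == 0: return 4 + 1 = 5
= 5


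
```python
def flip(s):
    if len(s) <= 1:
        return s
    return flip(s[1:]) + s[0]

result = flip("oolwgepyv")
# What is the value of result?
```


flip("oolwgepyv")
= flip("olwgepyv") + "o"
= flip("lwgepyv") + "o" + "o"
= flip("wgepyv") + "l" + "o" + "o"
= flip("gepyv") + "w" + "l" + "o" + "o"
= flip("epyv") + "g" + "w" + "l" + "o" + "o"
= flip("pyv") + "e" + "g" + "w" + "l" + "o" + "o"
= flip("yv") + "p" + "e" + "g" + "w" + "l" + "o" + "o"
= flip("v") + "y" + "p" + "e" + "g" + "w" + "l" + "o" + "o"
= "v" + "y" + "p" + "e" + "g" + "w" + "l" + "o" + "o"
= "vypegwloo"


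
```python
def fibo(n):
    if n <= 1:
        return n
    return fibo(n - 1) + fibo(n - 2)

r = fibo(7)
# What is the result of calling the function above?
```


fibo(7)
= fibo(6) + fibo(5)
= (fibo(5) + fibo(4)) + fibo(5)
Computing bottom-up: fibo(0)=0, fibo(1)=1, fibo(2)=1, fibo(3)=2, fibo(4)=3, fibo(5)=5, fibo(6)=8, fibo(7)=13
= 13


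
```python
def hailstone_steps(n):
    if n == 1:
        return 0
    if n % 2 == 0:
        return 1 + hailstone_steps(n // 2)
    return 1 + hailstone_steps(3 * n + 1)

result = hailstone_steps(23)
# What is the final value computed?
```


hailstone_steps(23)
23 is odd -> 3*23+1 = 70 -> hailstone_steps(70)
70 is even -> hailstone_steps(35)
35 is odd -> 3*35+1 = 106 -> hailstone_steps(106)
106 is even -> hailstone_steps(53)
53 is odd -> 3*53+1 = 160 -> hailstone_steps(160)
160 is even -> hailstone_steps(80)
80 is even -> hailstone_steps(40)
40 is even -> hailstone_steps(20)
20 is even -> hailstone_steps(10)
10 is even -> hailstone_steps(5)
5 is odd -> 3*5+1 = 16 -> hailstone_steps(16)
16 is even -> hailstone_steps(8)
8 is even -> hailstone_steps(4)
4 is even -> hailstone_steps(2)
2 is even -> hailstone_steps(1)
Reached 1 after 15 steps
= 15


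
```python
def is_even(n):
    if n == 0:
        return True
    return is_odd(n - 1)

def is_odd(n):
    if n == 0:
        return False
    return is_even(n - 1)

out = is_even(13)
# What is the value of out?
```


is_even(13)
= is_odd(12)
= is_even(11)
= is_odd(10)
= is_even(9)
= is_odd(8)
= is_even(7)
= is_odd(6)
= is_even(5)
= is_odd(4)
= is_even(3)
= is_odd(2)
= is_even(1)
= is_odd(0)
n == 0: return False
= False


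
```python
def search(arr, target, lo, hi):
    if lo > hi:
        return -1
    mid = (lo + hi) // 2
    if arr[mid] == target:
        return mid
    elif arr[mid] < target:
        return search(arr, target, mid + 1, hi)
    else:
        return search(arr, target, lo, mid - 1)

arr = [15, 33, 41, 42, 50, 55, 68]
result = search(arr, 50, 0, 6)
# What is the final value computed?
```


search(arr, 50, 0, 6)
lo=0, hi=6, mid=3, arr[mid]=42
42 < 50, search right half
lo=4, hi=6, mid=5, arr[mid]=55
55 > 50, search left half
lo=4, hi=4, mid=4, arr[mid]=50
arr[4] == 50, found at index 4
= 4


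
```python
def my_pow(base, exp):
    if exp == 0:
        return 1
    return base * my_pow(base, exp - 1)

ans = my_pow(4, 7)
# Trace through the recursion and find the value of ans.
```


my_pow(4, 7)
= 4 * my_pow(4, 6)
= 4 * 4 * my_pow(4, 5)
= 4 * 4 * 4 * my_pow(4, 4)
= 4 * 4 * 4 * 4 * my_pow(4, 3)
= 4 * 4 * 4 * 4 * 4 * my_pow(4, 2)
= 4 * 4 * 4 * 4 * 4 * 4 * my_pow(4, 1)
= 4 * 4 * 4 * 4 * 4 * 4 * 4 * my_pow(4, 0)
= 4 * 4 * 4 * 4 * 4 * 4 * 4 * 1
= 16384


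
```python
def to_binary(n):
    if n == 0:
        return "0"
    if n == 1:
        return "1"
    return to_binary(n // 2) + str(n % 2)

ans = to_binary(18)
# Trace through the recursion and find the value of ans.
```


to_binary(18)
= to_binary(9) + "0"
= to_binary(4) + "1" + "0"
= to_binary(2) + "0" + "1" + "0"
= to_binary(1) + "0" + "0" + "1" + "0"
= "1" + "0" + "0" + "1" + "0"
= "10010"


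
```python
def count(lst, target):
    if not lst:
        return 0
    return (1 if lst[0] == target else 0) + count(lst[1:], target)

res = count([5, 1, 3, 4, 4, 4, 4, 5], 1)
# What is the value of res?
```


count([5, 1, 3, 4, 4, 4, 4, 5], 1)
lst[0]=5 != 1: 0 + count([1, 3, 4, 4, 4, 4, 5], 1)
lst[0]=1 == 1: 1 + count([3, 4, 4, 4, 4, 5], 1)
lst[0]=3 != 1: 0 + count([4, 4, 4, 4, 5], 1)
lst[0]=4 != 1: 0 + count([4, 4, 4, 5], 1)
lst[0]=4 != 1: 0 + count([4, 4, 5], 1)
lst[0]=4 != 1: 0 + count([4, 5], 1)
lst[0]=4 != 1: 0 + count([5], 1)
lst[0]=5 != 1: 0 + count([], 1)
= 1


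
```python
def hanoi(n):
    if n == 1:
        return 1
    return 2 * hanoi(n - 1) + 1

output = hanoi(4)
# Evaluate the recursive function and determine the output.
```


hanoi(4)
= 2 * hanoi(3) + 1
= 2 * (2 * hanoi(2) + 1) + 1
= 2 * (2 * (2 * hanoi(1) + 1) + 1) + 1
Now compute bottom-up:
hanoi(1) = 1
hanoi(2) = 2 * 1 + 1 = 3
hanoi(3) = 2 * 3 + 1 = 7
hanoi(4) = 2 * 7 + 1 = 15
= 15


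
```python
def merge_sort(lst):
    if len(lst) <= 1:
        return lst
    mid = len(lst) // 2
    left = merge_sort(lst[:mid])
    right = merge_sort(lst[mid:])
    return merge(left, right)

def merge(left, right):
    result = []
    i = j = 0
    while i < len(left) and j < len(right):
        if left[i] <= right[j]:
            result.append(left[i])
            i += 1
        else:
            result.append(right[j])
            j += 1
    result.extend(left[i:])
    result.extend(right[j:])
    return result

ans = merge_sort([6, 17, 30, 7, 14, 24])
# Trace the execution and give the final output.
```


merge_sort([6, 17, 30, 7, 14, 24])
Split into [6, 17, 30] and [7, 14, 24]
Left sorted: [6, 17, 30]
Right sorted: [7, 14, 24]
Merge [6, 17, 30] and [7, 14, 24]
= [6, 7, 14, 17, 24, 30]


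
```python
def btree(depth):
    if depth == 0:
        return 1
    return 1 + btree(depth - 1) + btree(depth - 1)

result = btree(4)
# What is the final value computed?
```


btree(4)
= 1 + btree(3) + btree(3)
= 1 + 2 * btree(3)
btree(k) = 2^(k+1) - 1
btree(0) = 1
btree(1) = 3
btree(2) = 7
btree(3) = 15
btree(4) = 31
btree(4) = 2^5 - 1 = 31


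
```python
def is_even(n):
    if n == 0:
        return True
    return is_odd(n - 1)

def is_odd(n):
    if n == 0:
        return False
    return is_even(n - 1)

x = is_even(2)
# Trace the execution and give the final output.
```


is_even(2)
= is_odd(1)
= is_even(0)
n == 0: return True
= True


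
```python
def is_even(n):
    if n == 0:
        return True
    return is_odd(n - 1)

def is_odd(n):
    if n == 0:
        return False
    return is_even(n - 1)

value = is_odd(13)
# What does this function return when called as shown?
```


is_odd(13)
= is_even(12)
= is_odd(11)
= is_even(10)
= is_odd(9)
= is_even(8)
= is_odd(7)
= is_even(6)
= is_odd(5)
= is_even(4)
= is_odd(3)
= is_even(2)
= is_odd(1)
= is_even(0)
n == 0: return True
= True


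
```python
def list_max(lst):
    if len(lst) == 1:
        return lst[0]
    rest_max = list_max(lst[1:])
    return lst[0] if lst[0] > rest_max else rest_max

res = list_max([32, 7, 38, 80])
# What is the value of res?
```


list_max([32, 7, 38, 80])
= compare 32 with list_max([7, 38, 80])
= compare 7 with list_max([38, 80])
= compare 38 with list_max([80])
Base: list_max([80]) = 80
compare 38 with 80: max = 80
compare 7 with 80: max = 80
compare 32 with 80: max = 80
= 80


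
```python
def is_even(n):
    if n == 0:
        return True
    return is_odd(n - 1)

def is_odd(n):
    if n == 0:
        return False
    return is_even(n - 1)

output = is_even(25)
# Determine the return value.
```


is_even(25)
= is_odd(24)
= is_even(23)
= is_odd(22)
= is_even(21)
= is_odd(20)
= is_even(19)
= is_odd(18)
= is_even(17)
= is_odd(16)
= is_even(15)
= is_odd(14)
= is_even(13)
= is_odd(12)
= is_even(11)
= is_odd(10)
= is_even(9)
= is_odd(8)
= is_even(7)
= is_odd(6)
= is_even(5)
= is_odd(4)
= is_even(3)
= is_odd(2)
= is_even(1)
= is_odd(0)
n == 0: return False
= False


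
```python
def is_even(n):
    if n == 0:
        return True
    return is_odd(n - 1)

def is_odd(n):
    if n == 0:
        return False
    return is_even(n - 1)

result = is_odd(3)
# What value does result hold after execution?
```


is_odd(3)
= is_even(2)
= is_odd(1)
= is_even(0)
n == 0: return True
= True


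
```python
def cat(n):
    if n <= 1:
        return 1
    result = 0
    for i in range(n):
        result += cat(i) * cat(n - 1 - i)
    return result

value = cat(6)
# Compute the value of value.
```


cat(6)
= sum of cat(i) * cat(6-1-i) for i in 0..5
First compute sub-values bottom-up:
  cat(0) = 1, cat(1) = 1
  cat(2) = 1*1 + 1*1 = 2
  cat(3) = 1*2 + 1*1 + 2*1 = 5
  cat(4) = 1*5 + 1*2 + 2*1 + 5*1 = 14
  cat(5) = 1*14 + 1*5 + 2*2 + 5*1 + 14*1 = 42
Now cat(6):
  cat(0)*cat(5) = 1*42 = 42
  cat(1)*cat(4) = 1*14 = 14
  cat(2)*cat(3) = 2*5 = 10
  cat(3)*cat(2) = 5*2 = 10
  cat(4)*cat(1) = 14*1 = 14
  cat(5)*cat(0) = 42*1 = 42
= 42 + 14 + 10 + 10 + 14 + 42
= 132


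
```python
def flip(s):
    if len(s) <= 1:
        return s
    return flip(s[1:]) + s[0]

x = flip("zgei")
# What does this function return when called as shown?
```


flip("zgei")
= flip("gei") + "z"
= flip("ei") + "g" + "z"
= flip("i") + "e" + "g" + "z"
= "i" + "e" + "g" + "z"
= "iegz"


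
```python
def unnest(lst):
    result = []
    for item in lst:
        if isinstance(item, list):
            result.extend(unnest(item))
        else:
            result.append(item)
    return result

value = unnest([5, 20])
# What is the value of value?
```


unnest([5, 20])
Processing each element:
  5 is not a list -> append 5
  20 is not a list -> append 20
= [5, 20]


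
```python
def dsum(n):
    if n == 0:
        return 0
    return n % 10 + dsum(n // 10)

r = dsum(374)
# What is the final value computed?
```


dsum(374)
= 4 + dsum(37)
= 4 + 7 + dsum(3)
= 4 + 7 + 3 + dsum(0)
= 4 + 7 + 3 + 0
= 14


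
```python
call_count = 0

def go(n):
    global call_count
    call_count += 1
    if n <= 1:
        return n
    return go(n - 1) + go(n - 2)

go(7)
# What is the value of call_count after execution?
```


go(7) calls go(6) and go(5); each non-base call branches into two more.
Let C(k) = total number of calls made by go(k), including the call to go(k) itself.
Base cases: C(0) = 1, C(1) = 1
Recurrence: C(k) = 1 + C(k-1) + C(k-2)
  C(2) = 1 + C(1) + C(0) = 1 + 1 + 1 = 3
  C(3) = 1 + C(2) + C(1) = 1 + 3 + 1 = 5
  C(4) = 1 + C(3) + C(2) = 1 + 5 + 3 = 9
  C(5) = 1 + C(4) + C(3) = 1 + 9 + 5 = 15
  C(6) = 1 + C(5) + C(4) = 1 + 15 + 9 = 25
  C(7) = 1 + C(6) + C(5) = 1 + 25 + 15 = 41
Total calls = C(7) = 41


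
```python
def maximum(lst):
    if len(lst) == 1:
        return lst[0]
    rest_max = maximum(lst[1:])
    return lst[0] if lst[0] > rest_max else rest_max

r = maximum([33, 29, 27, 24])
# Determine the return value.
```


maximum([33, 29, 27, 24])
= compare 33 with maximum([29, 27, 24])
= compare 29 with maximum([27, 24])
= compare 27 with maximum([24])
Base: maximum([24]) = 24
compare 27 with 24: max = 27
compare 29 with 27: max = 29
compare 33 with 29: max = 33
= 33


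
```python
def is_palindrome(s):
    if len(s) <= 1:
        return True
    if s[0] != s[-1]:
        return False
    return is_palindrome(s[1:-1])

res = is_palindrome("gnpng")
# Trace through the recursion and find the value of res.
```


is_palindrome("gnpng")
"gnpng": s[0]='g' == s[-1]='g' -> is_palindrome("npn")
"npn": s[0]='n' == s[-1]='n' -> is_palindrome("p")
"p": len <= 1 -> True
= True


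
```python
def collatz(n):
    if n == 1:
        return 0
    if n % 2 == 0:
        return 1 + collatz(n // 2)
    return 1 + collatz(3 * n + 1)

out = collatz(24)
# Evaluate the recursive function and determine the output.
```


collatz(24)
24 is even -> collatz(12)
12 is even -> collatz(6)
6 is even -> collatz(3)
3 is odd -> 3*3+1 = 10 -> collatz(10)
10 is even -> collatz(5)
5 is odd -> 3*5+1 = 16 -> collatz(16)
16 is even -> collatz(8)
8 is even -> collatz(4)
4 is even -> collatz(2)
2 is even -> collatz(1)
Reached 1 after 10 steps
= 10


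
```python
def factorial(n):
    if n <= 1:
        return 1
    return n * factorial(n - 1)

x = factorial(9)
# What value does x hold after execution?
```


factorial(9)
= 9 * factorial(8)
= 9 * 8 * factorial(7)
= 9 * 8 * 7 * factorial(6)
= 9 * 8 * 7 * 6 * factorial(5)
= 9 * 8 * 7 * 6 * 5 * factorial(4)
= 9 * 8 * 7 * 6 * 5 * 4 * factorial(3)
= 9 * 8 * 7 * 6 * 5 * 4 * 3 * factorial(2)
= 9 * 8 * 7 * 6 * 5 * 4 * 3 * 2 * factorial(1)
= 9 * 8 * 7 * 6 * 5 * 4 * 3 * 2 * 1
= 362880


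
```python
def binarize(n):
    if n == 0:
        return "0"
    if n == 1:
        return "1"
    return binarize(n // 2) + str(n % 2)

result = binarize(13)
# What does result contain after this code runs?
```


binarize(13)
= binarize(6) + "1"
= binarize(3) + "0" + "1"
= binarize(1) + "1" + "0" + "1"
= "1" + "1" + "0" + "1"
= "1101"


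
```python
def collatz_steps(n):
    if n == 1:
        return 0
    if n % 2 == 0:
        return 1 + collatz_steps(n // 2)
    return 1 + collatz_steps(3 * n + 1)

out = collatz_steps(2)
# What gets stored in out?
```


collatz_steps(2)
2 is even -> collatz_steps(1)
Reached 1 after 1 steps
= 1


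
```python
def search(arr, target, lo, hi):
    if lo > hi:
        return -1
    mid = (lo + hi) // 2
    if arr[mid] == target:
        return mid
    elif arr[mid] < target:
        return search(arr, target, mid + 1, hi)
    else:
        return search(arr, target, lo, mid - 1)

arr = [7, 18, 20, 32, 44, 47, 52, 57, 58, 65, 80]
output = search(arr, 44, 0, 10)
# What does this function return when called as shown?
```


search(arr, 44, 0, 10)
lo=0, hi=10, mid=5, arr[mid]=47
47 > 44, search left half
lo=0, hi=4, mid=2, arr[mid]=20
20 < 44, search right half
lo=3, hi=4, mid=3, arr[mid]=32
32 < 44, search right half
lo=4, hi=4, mid=4, arr[mid]=44
arr[4] == 44, found at index 4
= 4


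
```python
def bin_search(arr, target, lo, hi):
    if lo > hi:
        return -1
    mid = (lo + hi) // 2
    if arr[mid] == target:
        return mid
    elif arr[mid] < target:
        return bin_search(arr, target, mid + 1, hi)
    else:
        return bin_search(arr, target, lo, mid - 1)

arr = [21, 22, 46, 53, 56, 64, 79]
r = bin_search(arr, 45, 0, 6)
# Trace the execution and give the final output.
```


bin_search(arr, 45, 0, 6)
lo=0, hi=6, mid=3, arr[mid]=53
53 > 45, search left half
lo=0, hi=2, mid=1, arr[mid]=22
22 < 45, search right half
lo=2, hi=2, mid=2, arr[mid]=46
46 > 45, search left half
lo > hi, target not found, return -1
= -1


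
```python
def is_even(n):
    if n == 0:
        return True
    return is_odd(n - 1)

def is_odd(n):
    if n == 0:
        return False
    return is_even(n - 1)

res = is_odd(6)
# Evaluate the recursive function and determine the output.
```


is_odd(6)
= is_even(5)
= is_odd(4)
= is_even(3)
= is_odd(2)
= is_even(1)
= is_odd(0)
n == 0: return False
= False


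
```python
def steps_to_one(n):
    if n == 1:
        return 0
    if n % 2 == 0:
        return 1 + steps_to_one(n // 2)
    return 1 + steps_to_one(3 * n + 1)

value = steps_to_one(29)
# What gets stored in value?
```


steps_to_one(29)
29 is odd -> 3*29+1 = 88 -> steps_to_one(88)
88 is even -> steps_to_one(44)
44 is even -> steps_to_one(22)
22 is even -> steps_to_one(11)
11 is odd -> 3*11+1 = 34 -> steps_to_one(34)
34 is even -> steps_to_one(17)
17 is odd -> 3*17+1 = 52 -> steps_to_one(52)
52 is even -> steps_to_one(26)
26 is even -> steps_to_one(13)
13 is odd -> 3*13+1 = 40 -> steps_to_one(40)
40 is even -> steps_to_one(20)
20 is even -> steps_to_one(10)
10 is even -> steps_to_one(5)
5 is odd -> 3*5+1 = 16 -> steps_to_one(16)
16 is even -> steps_to_one(8)
8 is even -> steps_to_one(4)
4 is even -> steps_to_one(2)
2 is even -> steps_to_one(1)
Reached 1 after 18 steps
= 18


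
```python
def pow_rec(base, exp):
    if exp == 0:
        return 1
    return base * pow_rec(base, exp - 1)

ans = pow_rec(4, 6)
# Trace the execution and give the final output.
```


pow_rec(4, 6)
= 4 * pow_rec(4, 5)
= 4 * 4 * pow_rec(4, 4)
= 4 * 4 * 4 * pow_rec(4, 3)
= 4 * 4 * 4 * 4 * pow_rec(4, 2)
= 4 * 4 * 4 * 4 * 4 * pow_rec(4, 1)
= 4 * 4 * 4 * 4 * 4 * 4 * pow_rec(4, 0)
= 4 * 4 * 4 * 4 * 4 * 4 * 1
= 4096


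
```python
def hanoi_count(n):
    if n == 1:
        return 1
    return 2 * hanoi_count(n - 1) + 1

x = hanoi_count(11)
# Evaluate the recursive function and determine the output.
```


hanoi_count(11)
= 2 * hanoi_count(10) + 1
= 2 * (2 * hanoi_count(9) + 1) + 1
= 2 * (2 * (2 * hanoi_count(8) + 1) + 1) + 1
= 2 * (2 * (2 * (2 * hanoi_count(7) + 1) + 1) + 1) + 1
= 2 * (2 * (2 * (2 * (2 * hanoi_count(6) + 1) + 1) + 1) + 1) + 1
= 2 * (2 * (2 * (2 * (2 * (2 * hanoi_count(5) + 1) + 1) + 1) + 1) + 1) + 1
= 2 * (2 * (2 * (2 * (2 * (2 * (2 * hanoi_count(4) + 1) + 1) + 1) + 1) + 1) + 1) + 1
= 2 * (2 * (2 * (2 * (2 * (2 * (2 * (2 * hanoi_count(3) + 1) + 1) + 1) + 1) + 1) + 1) + 1) + 1
= 2 * (2 * (2 * (2 * (2 * (2 * (2 * (2 * (2 * hanoi_count(2) + 1) + 1) + 1) + 1) + 1) + 1) + 1) + 1) + 1
= 2 * (2 * (2 * (2 * (2 * (2 * (2 * (2 * (2 * (2 * hanoi_count(1) + 1) + 1) + 1) + 1) + 1) + 1) + 1) + 1) + 1) + 1
Now compute bottom-up:
hanoi_count(1) = 1
hanoi_count(2) = 2 * 1 + 1 = 3
hanoi_count(3) = 2 * 3 + 1 = 7
hanoi_count(4) = 2 * 7 + 1 = 15
hanoi_count(5) = 2 * 15 + 1 = 31
hanoi_count(6) = 2 * 31 + 1 = 63
hanoi_count(7) = 2 * 63 + 1 = 127
hanoi_count(8) = 2 * 127 + 1 = 255
hanoi_count(9) = 2 * 255 + 1 = 511
hanoi_count(10) = 2 * 511 + 1 = 1023
hanoi_count(11) = 2 * 1023 + 1 = 2047
= 2047


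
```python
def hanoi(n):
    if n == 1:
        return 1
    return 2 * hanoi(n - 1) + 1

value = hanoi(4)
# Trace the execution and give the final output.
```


hanoi(4)
= 2 * hanoi(3) + 1
= 2 * (2 * hanoi(2) + 1) + 1
= 2 * (2 * (2 * hanoi(1) + 1) + 1) + 1
Now compute bottom-up:
hanoi(1) = 1
hanoi(2) = 2 * 1 + 1 = 3
hanoi(3) = 2 * 3 + 1 = 7
hanoi(4) = 2 * 7 + 1 = 15
= 15


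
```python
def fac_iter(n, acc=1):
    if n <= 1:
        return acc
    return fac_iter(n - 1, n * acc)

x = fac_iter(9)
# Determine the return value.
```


fac_iter(9, 1)
= fac_iter(8, 9 * 1) = fac_iter(8, 9)
= fac_iter(7, 8 * 9) = fac_iter(7, 72)
= fac_iter(6, 7 * 72) = fac_iter(6, 504)
= fac_iter(5, 6 * 504) = fac_iter(5, 3024)
= fac_iter(4, 5 * 3024) = fac_iter(4, 15120)
= fac_iter(3, 4 * 15120) = fac_iter(3, 60480)
= fac_iter(2, 3 * 60480) = fac_iter(2, 181440)
= fac_iter(1, 2 * 181440) = fac_iter(1, 362880)
n <= 1, return acc = 362880


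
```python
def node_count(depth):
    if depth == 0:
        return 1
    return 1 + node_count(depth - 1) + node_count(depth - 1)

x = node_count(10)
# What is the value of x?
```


node_count(10)
= 1 + node_count(9) + node_count(9)
= 1 + 2 * node_count(9)
node_count(k) = 2^(k+1) - 1
node_count(0) = 1
node_count(1) = 3
node_count(2) = 7
node_count(3) = 15
node_count(4) = 31
node_count(10) = 2^11 - 1 = 2047


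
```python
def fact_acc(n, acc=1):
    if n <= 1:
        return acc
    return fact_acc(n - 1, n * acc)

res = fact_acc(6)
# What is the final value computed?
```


fact_acc(6, 1)
= fact_acc(5, 6 * 1) = fact_acc(5, 6)
= fact_acc(4, 5 * 6) = fact_acc(4, 30)
= fact_acc(3, 4 * 30) = fact_acc(3, 120)
= fact_acc(2, 3 * 120) = fact_acc(2, 360)
= fact_acc(1, 2 * 360) = fact_acc(1, 720)
n <= 1, return acc = 720
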